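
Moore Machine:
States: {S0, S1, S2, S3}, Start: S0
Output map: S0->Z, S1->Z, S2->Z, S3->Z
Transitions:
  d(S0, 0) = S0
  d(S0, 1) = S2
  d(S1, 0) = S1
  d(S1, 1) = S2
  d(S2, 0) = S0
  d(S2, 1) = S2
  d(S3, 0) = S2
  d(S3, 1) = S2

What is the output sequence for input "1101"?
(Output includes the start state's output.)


Start: S0 (output Z)
  --1--> S2 (output Z)
  --1--> S2 (output Z)
  --0--> S0 (output Z)
  --1--> S2 (output Z)

"ZZZZZ"


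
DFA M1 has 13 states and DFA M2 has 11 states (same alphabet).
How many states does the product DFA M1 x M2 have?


Product construction pairs every M1 state with every M2 state.
13 * 11 = 143

143


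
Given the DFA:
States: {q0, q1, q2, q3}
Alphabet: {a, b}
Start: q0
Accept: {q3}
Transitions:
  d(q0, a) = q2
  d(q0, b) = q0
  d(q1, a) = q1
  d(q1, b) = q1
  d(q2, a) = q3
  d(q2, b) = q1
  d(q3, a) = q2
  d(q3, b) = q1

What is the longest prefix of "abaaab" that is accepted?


Run the DFA, marking each prefix where the state is accepting:
  "" -> q0 [reject]
  "a" -> q2 [reject]
  "ab" -> q1 [reject]
  "aba" -> q1 [reject]
  "abaa" -> q1 [reject]
  "abaaa" -> q1 [reject]
  "abaaab" -> q1 [reject]

No prefix is accepted


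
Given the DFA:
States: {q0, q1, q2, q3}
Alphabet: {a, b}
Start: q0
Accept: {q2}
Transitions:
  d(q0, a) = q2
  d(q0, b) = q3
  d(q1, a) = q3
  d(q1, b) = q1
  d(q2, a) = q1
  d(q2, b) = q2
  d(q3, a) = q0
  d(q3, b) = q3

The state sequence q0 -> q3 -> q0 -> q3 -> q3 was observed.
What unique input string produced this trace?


Trace back each transition to find the symbol:
  q0 --[b]--> q3
  q3 --[a]--> q0
  q0 --[b]--> q3
  q3 --[b]--> q3

"babb"


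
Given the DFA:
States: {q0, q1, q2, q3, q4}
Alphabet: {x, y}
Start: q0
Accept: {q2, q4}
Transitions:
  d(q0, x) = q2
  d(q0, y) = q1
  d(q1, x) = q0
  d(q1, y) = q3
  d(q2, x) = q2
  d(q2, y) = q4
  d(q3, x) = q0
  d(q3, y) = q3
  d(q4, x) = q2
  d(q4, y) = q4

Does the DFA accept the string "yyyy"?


Trace: q0 -> q1 -> q3 -> q3 -> q3
Final state: q3
Accept states: {q2, q4}

No, rejected (final state q3 is not an accept state)


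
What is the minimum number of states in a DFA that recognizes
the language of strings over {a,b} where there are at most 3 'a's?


States: count = 0, 1, ..., 3 (all accepting; 4 states), plus a dead state for count > 3.
Total: 4 + 1 = 5.

5


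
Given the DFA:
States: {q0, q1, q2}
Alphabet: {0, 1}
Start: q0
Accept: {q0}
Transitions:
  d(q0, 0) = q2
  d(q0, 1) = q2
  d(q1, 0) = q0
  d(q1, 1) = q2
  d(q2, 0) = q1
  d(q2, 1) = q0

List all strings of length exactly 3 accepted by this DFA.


All strings of length 3: 8 total
Accepted: 2

"000", "100"


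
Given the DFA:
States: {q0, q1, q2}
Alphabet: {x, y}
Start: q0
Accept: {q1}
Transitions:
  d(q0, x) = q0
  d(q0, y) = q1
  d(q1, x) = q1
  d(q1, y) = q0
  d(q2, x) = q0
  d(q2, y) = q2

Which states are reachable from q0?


BFS from q0:
  layer 0: {q0}
  layer 1: {q1}

{q0, q1}


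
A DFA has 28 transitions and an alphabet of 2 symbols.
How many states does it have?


Each state has exactly one transition per symbol.
states = transitions / |alphabet| = 28 / 2 = 14

14


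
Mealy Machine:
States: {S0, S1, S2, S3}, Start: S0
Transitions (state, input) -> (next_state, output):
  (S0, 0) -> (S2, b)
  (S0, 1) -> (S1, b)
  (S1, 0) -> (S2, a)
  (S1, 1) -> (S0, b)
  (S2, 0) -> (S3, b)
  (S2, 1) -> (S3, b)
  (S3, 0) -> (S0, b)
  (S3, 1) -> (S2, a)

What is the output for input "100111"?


Step-by-step:
  (S0, 1) -> (S1, b)
  (S1, 0) -> (S2, a)
  (S2, 0) -> (S3, b)
  (S3, 1) -> (S2, a)
  (S2, 1) -> (S3, b)
  (S3, 1) -> (S2, a)

"bababa"


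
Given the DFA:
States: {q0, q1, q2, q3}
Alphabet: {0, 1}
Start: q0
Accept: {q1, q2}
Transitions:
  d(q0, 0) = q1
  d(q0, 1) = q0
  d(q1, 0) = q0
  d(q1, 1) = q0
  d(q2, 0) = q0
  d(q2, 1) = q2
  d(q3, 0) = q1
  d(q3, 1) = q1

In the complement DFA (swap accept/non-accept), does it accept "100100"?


Trace: q0 -> q0 -> q1 -> q0 -> q0 -> q1 -> q0
Final: q0
Original accept: {q1, q2}
Complement: q0 is not in original accept

Yes, complement accepts (original rejects)


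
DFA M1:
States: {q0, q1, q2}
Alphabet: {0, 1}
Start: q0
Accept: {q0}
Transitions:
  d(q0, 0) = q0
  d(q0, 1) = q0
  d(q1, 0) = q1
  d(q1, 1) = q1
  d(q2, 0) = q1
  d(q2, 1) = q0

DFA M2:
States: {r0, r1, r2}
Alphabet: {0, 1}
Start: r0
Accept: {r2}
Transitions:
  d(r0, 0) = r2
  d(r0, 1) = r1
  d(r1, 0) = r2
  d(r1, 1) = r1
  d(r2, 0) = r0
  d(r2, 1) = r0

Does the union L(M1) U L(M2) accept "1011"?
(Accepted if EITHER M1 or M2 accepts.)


M1: final=q0 accepted=True
M2: final=r1 accepted=False

Yes, union accepts


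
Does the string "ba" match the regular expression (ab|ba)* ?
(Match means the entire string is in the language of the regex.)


|string| = 2; first = 'b'; last = 'a'

Yes, "ba" matches (ab|ba)*


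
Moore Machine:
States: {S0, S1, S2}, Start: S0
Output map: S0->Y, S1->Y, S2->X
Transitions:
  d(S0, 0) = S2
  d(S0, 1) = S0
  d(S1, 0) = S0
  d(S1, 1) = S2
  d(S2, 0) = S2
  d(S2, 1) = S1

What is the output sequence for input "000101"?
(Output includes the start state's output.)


Start: S0 (output Y)
  --0--> S2 (output X)
  --0--> S2 (output X)
  --0--> S2 (output X)
  --1--> S1 (output Y)
  --0--> S0 (output Y)
  --1--> S0 (output Y)

"YXXXYYY"


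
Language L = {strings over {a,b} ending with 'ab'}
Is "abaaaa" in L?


last two symbols = 'aa'

No, "abaaaa" is not in L


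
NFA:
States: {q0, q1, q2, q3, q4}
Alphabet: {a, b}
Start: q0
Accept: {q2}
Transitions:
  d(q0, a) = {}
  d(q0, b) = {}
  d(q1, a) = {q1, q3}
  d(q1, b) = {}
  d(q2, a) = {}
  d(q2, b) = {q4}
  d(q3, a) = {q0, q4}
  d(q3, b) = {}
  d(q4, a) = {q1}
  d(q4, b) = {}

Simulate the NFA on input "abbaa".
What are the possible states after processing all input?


Start: {q0}
  --a--> {}
  --b--> {}
  --b--> {}
  --a--> {}
  --a--> {}

{} (empty set, no valid transitions)


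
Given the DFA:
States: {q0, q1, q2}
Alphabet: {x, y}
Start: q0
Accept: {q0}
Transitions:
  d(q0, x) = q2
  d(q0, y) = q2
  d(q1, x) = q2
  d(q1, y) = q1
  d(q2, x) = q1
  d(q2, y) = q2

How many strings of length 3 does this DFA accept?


Enumerating all length-3 strings:
  "xxx" -> q2 [reject]
  "xxy" -> q1 [reject]
  "xyx" -> q1 [reject]
  "xyy" -> q2 [reject]
  "yxx" -> q2 [reject]
  "yxy" -> q1 [reject]
  "yyx" -> q1 [reject]
  "yyy" -> q2 [reject]

0 out of 8


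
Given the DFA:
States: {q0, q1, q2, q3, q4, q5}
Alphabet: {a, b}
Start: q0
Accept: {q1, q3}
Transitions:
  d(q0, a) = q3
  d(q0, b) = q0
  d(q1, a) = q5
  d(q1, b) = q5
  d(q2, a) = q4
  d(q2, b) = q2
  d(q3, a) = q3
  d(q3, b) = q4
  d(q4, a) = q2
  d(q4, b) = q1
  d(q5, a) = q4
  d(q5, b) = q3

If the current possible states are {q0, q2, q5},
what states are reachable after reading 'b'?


Apply transition on 'b' from each current state:
  d(q0, b) = q0
  d(q2, b) = q2
  d(q5, b) = q3

{q0, q2, q3}


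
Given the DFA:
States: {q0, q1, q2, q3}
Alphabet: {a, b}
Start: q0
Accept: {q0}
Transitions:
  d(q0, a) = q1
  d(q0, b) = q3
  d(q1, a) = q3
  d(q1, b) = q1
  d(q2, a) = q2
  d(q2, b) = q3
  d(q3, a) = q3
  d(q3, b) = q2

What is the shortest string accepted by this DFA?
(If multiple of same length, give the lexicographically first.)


BFS by string length (lex-first path to each state shown):
  len 0: q0<-""
Found accept state at length 0.

"" (empty string)


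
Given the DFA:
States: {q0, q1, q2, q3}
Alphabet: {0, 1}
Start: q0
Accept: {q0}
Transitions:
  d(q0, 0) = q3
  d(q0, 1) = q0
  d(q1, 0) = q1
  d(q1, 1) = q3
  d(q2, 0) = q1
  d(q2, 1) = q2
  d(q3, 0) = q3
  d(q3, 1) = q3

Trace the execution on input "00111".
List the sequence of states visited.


Input: 00111
d(q0, 0) = q3
d(q3, 0) = q3
d(q3, 1) = q3
d(q3, 1) = q3
d(q3, 1) = q3


q0 -> q3 -> q3 -> q3 -> q3 -> q3


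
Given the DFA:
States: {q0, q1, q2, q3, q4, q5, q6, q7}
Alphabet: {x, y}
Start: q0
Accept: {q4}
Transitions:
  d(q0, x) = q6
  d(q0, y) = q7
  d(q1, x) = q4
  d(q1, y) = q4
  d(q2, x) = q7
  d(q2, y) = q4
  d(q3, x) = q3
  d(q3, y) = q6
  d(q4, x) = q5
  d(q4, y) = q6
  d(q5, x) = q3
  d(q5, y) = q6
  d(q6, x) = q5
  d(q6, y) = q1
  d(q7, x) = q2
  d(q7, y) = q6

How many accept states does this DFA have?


Accept states listed: {q4}
Counting: q4(1)

1


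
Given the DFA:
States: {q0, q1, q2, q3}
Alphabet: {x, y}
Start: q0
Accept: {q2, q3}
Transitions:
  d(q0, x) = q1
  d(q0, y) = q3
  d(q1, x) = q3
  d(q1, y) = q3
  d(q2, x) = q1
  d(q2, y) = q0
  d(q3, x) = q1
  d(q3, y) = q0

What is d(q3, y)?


Looking up transition d(q3, y)

q0


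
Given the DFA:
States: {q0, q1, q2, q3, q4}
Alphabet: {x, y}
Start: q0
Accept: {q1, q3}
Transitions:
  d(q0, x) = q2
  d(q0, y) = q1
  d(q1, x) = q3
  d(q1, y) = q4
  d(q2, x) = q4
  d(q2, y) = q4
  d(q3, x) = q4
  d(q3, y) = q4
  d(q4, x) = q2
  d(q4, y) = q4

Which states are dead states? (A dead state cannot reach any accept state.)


Forward reachability from each state:
  q0 -> reaches accept state q1 (live)
  q1 -> reaches accept state q1 (live)
  q2 -> reaches {q2, q4}, no accept state (dead)
  q3 -> reaches accept state q3 (live)
  q4 -> reaches {q2, q4}, no accept state (dead)

{q2, q4}


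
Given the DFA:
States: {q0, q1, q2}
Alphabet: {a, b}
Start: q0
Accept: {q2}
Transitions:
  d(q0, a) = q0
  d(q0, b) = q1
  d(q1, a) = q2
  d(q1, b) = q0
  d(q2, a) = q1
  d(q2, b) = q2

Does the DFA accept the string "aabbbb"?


Trace: q0 -> q0 -> q0 -> q1 -> q0 -> q1 -> q0
Final state: q0
Accept states: {q2}

No, rejected (final state q0 is not an accept state)


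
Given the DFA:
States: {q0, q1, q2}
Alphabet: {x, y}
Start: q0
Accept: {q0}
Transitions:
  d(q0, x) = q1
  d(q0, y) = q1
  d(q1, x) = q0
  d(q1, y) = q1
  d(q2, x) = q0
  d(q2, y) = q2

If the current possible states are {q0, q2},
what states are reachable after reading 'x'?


Apply transition on 'x' from each current state:
  d(q0, x) = q1
  d(q2, x) = q0

{q0, q1}


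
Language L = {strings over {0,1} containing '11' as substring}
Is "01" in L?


'11' does not occur

No, "01" is not in L


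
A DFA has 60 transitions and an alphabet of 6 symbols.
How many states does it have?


Each state has exactly one transition per symbol.
states = transitions / |alphabet| = 60 / 6 = 10

10


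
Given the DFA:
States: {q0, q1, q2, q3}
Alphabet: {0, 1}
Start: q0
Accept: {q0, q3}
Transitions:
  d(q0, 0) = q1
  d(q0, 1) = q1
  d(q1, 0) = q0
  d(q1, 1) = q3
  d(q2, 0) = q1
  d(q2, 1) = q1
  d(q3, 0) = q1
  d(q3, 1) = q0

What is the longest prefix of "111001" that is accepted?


Run the DFA, marking each prefix where the state is accepting:
  "" -> q0 [accept]
  "1" -> q1 [reject]
  "11" -> q3 [accept]
  "111" -> q0 [accept]
  "1110" -> q1 [reject]
  "11100" -> q0 [accept]
  "111001" -> q1 [reject]

"11100"


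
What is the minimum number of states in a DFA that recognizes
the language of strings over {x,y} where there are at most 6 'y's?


States: count = 0, 1, ..., 6 (all accepting; 7 states), plus a dead state for count > 6.
Total: 7 + 1 = 8.

8


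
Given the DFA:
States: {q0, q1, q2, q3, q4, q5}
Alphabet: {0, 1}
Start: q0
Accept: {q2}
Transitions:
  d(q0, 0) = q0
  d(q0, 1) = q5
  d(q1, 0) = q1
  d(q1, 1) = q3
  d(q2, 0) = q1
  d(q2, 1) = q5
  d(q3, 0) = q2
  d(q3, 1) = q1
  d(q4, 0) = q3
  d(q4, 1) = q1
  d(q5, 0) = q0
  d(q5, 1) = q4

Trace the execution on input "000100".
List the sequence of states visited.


Input: 000100
d(q0, 0) = q0
d(q0, 0) = q0
d(q0, 0) = q0
d(q0, 1) = q5
d(q5, 0) = q0
d(q0, 0) = q0


q0 -> q0 -> q0 -> q0 -> q5 -> q0 -> q0


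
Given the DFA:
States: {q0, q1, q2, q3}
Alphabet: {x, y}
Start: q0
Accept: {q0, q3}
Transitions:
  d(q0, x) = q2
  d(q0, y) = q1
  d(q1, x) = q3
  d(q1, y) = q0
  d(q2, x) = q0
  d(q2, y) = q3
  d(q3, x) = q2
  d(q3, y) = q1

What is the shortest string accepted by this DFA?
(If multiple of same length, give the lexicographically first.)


BFS by string length (lex-first path to each state shown):
  len 0: q0<-""
Found accept state at length 0.

"" (empty string)


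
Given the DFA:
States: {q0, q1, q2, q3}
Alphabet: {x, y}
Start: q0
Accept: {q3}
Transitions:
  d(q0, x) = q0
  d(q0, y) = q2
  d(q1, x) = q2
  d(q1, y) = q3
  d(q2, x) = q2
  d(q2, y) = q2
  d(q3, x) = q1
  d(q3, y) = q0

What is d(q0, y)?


Looking up transition d(q0, y)

q2


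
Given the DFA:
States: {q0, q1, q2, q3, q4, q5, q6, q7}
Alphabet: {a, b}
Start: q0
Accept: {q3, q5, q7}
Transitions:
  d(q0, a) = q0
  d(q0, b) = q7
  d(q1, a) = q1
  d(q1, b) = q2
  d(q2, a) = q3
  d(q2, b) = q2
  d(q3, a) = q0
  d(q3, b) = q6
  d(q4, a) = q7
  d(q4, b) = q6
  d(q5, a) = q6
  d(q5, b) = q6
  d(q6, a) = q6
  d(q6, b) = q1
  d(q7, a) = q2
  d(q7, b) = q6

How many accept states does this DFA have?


Accept states listed: {q3, q5, q7}
Counting: q3(1) q5(2) q7(3)

3


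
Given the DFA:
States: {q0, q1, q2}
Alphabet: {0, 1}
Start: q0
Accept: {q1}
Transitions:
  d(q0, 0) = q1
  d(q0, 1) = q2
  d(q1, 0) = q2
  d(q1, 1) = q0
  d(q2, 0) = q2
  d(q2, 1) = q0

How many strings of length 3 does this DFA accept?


Enumerating all length-3 strings:
  "000" -> q2 [reject]
  "001" -> q0 [reject]
  "010" -> q1 [accept]
  "011" -> q2 [reject]
  "100" -> q2 [reject]
  "101" -> q0 [reject]
  "110" -> q1 [accept]
  "111" -> q2 [reject]

2 out of 8


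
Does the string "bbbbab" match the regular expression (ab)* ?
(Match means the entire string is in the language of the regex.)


|string| = 6; first = 'b'; last = 'b'

No, "bbbbab" does not match (ab)*


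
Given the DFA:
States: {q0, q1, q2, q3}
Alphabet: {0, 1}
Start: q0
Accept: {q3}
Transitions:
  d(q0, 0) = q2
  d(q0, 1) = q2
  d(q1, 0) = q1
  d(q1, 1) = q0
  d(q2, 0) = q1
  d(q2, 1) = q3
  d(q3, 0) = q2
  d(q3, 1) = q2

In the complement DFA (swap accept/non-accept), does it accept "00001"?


Trace: q0 -> q2 -> q1 -> q1 -> q1 -> q0
Final: q0
Original accept: {q3}
Complement: q0 is not in original accept

Yes, complement accepts (original rejects)


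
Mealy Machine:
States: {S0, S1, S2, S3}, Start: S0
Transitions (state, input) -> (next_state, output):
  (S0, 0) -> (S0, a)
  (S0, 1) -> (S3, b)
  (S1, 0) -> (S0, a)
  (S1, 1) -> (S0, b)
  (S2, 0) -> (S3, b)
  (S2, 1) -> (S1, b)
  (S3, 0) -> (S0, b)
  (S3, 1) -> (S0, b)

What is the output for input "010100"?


Step-by-step:
  (S0, 0) -> (S0, a)
  (S0, 1) -> (S3, b)
  (S3, 0) -> (S0, b)
  (S0, 1) -> (S3, b)
  (S3, 0) -> (S0, b)
  (S0, 0) -> (S0, a)

"abbbba"


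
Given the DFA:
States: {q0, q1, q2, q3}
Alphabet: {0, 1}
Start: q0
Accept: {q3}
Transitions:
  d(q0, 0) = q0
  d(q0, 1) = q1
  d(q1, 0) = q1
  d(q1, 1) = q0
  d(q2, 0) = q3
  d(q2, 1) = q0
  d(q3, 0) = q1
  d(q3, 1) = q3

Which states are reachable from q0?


BFS from q0:
  layer 0: {q0}
  layer 1: {q1}

{q0, q1}


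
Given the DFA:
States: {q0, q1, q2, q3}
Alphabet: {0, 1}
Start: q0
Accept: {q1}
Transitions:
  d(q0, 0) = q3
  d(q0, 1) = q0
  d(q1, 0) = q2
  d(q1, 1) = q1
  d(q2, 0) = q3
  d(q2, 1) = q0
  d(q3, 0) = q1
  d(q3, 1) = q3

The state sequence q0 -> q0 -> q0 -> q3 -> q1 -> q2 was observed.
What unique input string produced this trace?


Trace back each transition to find the symbol:
  q0 --[1]--> q0
  q0 --[1]--> q0
  q0 --[0]--> q3
  q3 --[0]--> q1
  q1 --[0]--> q2

"11000"


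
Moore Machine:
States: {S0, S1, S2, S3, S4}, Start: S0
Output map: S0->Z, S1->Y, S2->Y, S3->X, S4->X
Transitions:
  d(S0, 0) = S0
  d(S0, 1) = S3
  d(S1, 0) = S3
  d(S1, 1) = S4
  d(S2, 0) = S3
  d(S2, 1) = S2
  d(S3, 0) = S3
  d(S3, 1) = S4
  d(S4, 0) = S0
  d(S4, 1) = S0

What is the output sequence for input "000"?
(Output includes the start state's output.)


Start: S0 (output Z)
  --0--> S0 (output Z)
  --0--> S0 (output Z)
  --0--> S0 (output Z)

"ZZZZ"


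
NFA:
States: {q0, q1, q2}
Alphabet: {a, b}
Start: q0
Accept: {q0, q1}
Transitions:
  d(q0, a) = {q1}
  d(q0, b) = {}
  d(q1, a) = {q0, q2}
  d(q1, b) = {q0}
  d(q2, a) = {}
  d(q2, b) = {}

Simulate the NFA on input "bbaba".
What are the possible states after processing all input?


Start: {q0}
  --b--> {}
  --b--> {}
  --a--> {}
  --b--> {}
  --a--> {}

{} (empty set, no valid transitions)


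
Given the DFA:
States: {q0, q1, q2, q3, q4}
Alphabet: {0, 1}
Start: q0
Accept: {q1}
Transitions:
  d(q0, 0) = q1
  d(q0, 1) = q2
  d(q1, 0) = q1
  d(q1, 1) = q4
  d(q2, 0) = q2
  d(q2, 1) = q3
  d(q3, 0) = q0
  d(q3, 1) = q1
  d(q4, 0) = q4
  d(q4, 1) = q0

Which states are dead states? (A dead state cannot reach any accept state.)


Forward reachability from each state:
  q0 -> reaches accept state q1 (live)
  q1 -> reaches accept state q1 (live)
  q2 -> reaches accept state q1 (live)
  q3 -> reaches accept state q1 (live)
  q4 -> reaches accept state q1 (live)

None (all states can reach an accept state)


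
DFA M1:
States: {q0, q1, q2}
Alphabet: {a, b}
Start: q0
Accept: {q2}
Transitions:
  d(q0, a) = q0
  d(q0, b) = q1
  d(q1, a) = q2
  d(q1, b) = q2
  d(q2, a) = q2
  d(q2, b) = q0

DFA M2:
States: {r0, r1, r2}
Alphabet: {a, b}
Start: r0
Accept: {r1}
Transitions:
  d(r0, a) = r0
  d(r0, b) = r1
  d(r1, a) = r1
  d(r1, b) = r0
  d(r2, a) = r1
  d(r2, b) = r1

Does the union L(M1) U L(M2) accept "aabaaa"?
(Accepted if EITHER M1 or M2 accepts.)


M1: final=q2 accepted=True
M2: final=r1 accepted=True

Yes, union accepts


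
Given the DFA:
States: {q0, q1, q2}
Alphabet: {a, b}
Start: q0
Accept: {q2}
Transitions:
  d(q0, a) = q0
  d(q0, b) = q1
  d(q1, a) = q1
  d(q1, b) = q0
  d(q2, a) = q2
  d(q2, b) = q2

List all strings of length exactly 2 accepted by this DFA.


All strings of length 2: 4 total
Accepted: 0

None


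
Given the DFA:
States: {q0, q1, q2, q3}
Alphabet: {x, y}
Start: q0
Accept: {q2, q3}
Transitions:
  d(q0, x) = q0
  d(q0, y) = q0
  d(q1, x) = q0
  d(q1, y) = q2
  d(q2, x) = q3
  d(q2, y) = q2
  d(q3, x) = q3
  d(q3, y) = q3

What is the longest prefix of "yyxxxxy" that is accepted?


Run the DFA, marking each prefix where the state is accepting:
  "" -> q0 [reject]
  "y" -> q0 [reject]
  "yy" -> q0 [reject]
  "yyx" -> q0 [reject]
  "yyxx" -> q0 [reject]
  "yyxxx" -> q0 [reject]
  "yyxxxx" -> q0 [reject]
  "yyxxxxy" -> q0 [reject]

No prefix is accepted


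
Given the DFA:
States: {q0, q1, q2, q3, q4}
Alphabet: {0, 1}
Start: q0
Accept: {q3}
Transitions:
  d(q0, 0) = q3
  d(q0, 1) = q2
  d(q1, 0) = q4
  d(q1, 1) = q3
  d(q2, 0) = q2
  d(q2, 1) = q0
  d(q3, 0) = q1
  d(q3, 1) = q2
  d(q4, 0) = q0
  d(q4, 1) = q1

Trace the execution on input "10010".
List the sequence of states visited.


Input: 10010
d(q0, 1) = q2
d(q2, 0) = q2
d(q2, 0) = q2
d(q2, 1) = q0
d(q0, 0) = q3


q0 -> q2 -> q2 -> q2 -> q0 -> q3


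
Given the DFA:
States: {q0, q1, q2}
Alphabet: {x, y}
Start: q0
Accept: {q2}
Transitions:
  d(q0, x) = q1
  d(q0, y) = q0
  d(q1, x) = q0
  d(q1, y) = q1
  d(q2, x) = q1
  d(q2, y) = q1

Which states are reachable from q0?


BFS from q0:
  layer 0: {q0}
  layer 1: {q1}

{q0, q1}


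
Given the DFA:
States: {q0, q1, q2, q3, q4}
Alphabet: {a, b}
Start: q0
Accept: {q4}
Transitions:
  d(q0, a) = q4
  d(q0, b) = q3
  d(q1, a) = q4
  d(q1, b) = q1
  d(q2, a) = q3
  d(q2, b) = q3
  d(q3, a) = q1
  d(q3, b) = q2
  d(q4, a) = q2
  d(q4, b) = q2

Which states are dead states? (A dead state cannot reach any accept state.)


Forward reachability from each state:
  q0 -> reaches accept state q4 (live)
  q1 -> reaches accept state q4 (live)
  q2 -> reaches accept state q4 (live)
  q3 -> reaches accept state q4 (live)
  q4 -> reaches accept state q4 (live)

None (all states can reach an accept state)


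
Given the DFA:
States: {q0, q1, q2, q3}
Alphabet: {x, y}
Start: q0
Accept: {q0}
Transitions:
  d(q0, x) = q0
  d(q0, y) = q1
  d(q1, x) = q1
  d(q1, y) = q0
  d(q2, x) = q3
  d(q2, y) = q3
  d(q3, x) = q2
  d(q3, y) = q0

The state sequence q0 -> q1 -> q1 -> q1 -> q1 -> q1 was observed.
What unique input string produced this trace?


Trace back each transition to find the symbol:
  q0 --[y]--> q1
  q1 --[x]--> q1
  q1 --[x]--> q1
  q1 --[x]--> q1
  q1 --[x]--> q1

"yxxxx"


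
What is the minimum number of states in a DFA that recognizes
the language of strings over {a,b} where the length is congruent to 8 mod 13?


States track (length) mod 13.
Need 13 states: one per remainder 0..12; accept = remainder 8.

13


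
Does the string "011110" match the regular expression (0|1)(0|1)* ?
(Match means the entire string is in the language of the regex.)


|string| = 6; first = '0'; last = '0'

Yes, "011110" matches (0|1)(0|1)*


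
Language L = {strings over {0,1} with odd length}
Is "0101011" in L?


length = 7; 7 mod 2 = 1

Yes, "0101011" is in L


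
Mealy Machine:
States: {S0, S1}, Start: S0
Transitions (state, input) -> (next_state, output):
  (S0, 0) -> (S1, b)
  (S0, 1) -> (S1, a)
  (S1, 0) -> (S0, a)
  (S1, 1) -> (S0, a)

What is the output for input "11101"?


Step-by-step:
  (S0, 1) -> (S1, a)
  (S1, 1) -> (S0, a)
  (S0, 1) -> (S1, a)
  (S1, 0) -> (S0, a)
  (S0, 1) -> (S1, a)

"aaaaa"


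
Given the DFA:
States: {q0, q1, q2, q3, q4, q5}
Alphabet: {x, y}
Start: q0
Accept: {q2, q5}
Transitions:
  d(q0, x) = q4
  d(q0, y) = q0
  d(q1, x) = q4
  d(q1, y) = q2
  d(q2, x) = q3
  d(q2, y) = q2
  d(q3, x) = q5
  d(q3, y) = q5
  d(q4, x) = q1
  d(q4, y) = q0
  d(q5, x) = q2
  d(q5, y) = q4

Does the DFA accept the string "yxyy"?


Trace: q0 -> q0 -> q4 -> q0 -> q0
Final state: q0
Accept states: {q2, q5}

No, rejected (final state q0 is not an accept state)


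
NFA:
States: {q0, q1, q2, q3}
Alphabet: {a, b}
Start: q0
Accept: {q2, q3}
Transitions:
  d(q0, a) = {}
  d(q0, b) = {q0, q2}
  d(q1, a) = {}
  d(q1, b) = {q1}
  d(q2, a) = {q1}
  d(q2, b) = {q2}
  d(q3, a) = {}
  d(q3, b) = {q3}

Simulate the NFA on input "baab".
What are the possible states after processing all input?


Start: {q0}
  --b--> {q0, q2}
  --a--> {q1}
  --a--> {}
  --b--> {}

{} (empty set, no valid transitions)


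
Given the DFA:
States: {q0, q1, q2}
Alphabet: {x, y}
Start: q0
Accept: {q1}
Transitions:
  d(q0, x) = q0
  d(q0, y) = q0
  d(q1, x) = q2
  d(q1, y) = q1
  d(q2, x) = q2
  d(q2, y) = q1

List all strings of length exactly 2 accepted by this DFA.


All strings of length 2: 4 total
Accepted: 0

None


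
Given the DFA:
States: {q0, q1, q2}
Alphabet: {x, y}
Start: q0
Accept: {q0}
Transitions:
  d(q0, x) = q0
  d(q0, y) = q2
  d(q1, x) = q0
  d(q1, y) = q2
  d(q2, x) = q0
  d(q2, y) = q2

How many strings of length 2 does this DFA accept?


Enumerating all length-2 strings:
  "xx" -> q0 [accept]
  "xy" -> q2 [reject]
  "yx" -> q0 [accept]
  "yy" -> q2 [reject]

2 out of 4


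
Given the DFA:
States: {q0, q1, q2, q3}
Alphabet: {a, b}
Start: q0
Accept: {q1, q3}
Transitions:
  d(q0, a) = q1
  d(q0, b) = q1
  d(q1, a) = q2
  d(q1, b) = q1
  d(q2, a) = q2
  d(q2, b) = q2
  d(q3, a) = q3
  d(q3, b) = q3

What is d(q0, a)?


Looking up transition d(q0, a)

q1


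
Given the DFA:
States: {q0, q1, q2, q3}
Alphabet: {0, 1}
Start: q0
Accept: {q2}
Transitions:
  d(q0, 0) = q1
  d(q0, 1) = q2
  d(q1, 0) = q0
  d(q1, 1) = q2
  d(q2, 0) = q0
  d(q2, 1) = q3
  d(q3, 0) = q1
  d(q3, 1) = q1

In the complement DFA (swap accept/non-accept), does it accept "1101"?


Trace: q0 -> q2 -> q3 -> q1 -> q2
Final: q2
Original accept: {q2}
Complement: q2 is in original accept

No, complement rejects (original accepts)


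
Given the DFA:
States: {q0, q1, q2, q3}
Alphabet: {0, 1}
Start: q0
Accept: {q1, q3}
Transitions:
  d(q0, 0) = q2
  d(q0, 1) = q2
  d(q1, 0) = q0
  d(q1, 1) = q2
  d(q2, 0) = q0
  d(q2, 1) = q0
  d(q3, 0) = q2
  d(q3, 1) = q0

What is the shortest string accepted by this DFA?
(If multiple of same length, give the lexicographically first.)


BFS by string length (lex-first path to each state shown):
  len 0: q0<-""
  len 1: q2<-"0"
  len 2: q0<-"00"
  len 3: q2<-"000"
  len 4: q0<-"0000"
  len 5: q2<-"00000"
  len 6: q0<-"000000"
  len 7: q2<-"0000000"
  len 8: q0<-"00000000"

No string accepted (empty language)


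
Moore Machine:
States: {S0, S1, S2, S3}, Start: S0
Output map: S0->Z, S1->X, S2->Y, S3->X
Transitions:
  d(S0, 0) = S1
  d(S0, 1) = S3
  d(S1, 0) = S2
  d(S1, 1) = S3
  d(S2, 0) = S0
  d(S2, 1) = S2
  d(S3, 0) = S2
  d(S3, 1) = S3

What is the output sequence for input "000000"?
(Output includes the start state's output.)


Start: S0 (output Z)
  --0--> S1 (output X)
  --0--> S2 (output Y)
  --0--> S0 (output Z)
  --0--> S1 (output X)
  --0--> S2 (output Y)
  --0--> S0 (output Z)

"ZXYZXYZ"


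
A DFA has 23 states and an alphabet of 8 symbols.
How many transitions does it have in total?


Each state has exactly one transition per symbol.
23 * 8 = 184

184


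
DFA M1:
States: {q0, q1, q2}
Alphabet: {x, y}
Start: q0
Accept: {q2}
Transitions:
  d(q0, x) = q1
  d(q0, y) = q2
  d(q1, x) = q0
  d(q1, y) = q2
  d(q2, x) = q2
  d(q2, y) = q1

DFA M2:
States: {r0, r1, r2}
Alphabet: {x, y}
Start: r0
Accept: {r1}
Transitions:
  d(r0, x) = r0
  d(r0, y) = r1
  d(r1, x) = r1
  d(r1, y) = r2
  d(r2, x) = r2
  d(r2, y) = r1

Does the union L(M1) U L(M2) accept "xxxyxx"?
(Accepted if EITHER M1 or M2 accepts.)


M1: final=q2 accepted=True
M2: final=r1 accepted=True

Yes, union accepts


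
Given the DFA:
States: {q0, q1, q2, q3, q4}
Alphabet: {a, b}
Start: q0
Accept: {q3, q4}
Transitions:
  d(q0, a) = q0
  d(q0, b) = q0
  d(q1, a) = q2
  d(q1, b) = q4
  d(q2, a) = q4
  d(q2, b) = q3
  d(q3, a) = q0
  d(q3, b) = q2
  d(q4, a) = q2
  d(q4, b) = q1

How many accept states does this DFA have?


Accept states listed: {q3, q4}
Counting: q3(1) q4(2)

2


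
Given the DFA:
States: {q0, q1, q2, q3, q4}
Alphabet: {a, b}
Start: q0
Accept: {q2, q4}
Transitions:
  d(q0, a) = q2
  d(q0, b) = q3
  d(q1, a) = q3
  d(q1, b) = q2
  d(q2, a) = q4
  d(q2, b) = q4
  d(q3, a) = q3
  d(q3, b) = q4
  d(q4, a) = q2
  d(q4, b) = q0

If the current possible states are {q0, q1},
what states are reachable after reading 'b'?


Apply transition on 'b' from each current state:
  d(q0, b) = q3
  d(q1, b) = q2

{q2, q3}


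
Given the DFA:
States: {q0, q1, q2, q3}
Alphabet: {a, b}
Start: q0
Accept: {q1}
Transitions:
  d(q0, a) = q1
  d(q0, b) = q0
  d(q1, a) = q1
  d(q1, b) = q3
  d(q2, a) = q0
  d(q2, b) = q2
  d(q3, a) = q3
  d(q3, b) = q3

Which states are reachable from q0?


BFS from q0:
  layer 0: {q0}
  layer 1: {q1}
  layer 2: {q3}

{q0, q1, q3}


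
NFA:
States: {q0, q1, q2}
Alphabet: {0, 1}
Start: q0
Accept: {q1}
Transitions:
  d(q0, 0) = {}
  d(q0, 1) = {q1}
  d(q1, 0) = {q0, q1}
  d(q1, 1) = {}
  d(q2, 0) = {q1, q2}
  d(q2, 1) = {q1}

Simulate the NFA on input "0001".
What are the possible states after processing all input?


Start: {q0}
  --0--> {}
  --0--> {}
  --0--> {}
  --1--> {}

{} (empty set, no valid transitions)


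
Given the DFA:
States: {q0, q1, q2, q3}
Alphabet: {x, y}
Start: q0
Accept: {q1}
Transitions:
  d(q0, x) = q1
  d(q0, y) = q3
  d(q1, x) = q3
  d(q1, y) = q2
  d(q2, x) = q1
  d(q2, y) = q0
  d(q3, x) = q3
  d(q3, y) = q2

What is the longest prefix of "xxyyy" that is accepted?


Run the DFA, marking each prefix where the state is accepting:
  "" -> q0 [reject]
  "x" -> q1 [accept]
  "xx" -> q3 [reject]
  "xxy" -> q2 [reject]
  "xxyy" -> q0 [reject]
  "xxyyy" -> q3 [reject]

"x"


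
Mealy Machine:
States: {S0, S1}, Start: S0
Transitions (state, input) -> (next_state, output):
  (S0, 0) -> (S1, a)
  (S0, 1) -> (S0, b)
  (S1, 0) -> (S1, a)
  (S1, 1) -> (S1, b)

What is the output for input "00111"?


Step-by-step:
  (S0, 0) -> (S1, a)
  (S1, 0) -> (S1, a)
  (S1, 1) -> (S1, b)
  (S1, 1) -> (S1, b)
  (S1, 1) -> (S1, b)

"aabbb"


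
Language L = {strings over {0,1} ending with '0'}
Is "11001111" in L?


last symbol = '1'

No, "11001111" is not in L


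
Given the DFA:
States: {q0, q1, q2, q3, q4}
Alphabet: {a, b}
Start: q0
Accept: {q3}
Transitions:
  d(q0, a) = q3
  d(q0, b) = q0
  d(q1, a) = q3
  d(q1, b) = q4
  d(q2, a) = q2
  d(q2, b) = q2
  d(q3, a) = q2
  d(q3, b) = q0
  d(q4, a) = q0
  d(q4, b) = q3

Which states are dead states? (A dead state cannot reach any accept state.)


Forward reachability from each state:
  q0 -> reaches accept state q3 (live)
  q1 -> reaches accept state q3 (live)
  q2 -> reaches {q2}, no accept state (dead)
  q3 -> reaches accept state q3 (live)
  q4 -> reaches accept state q3 (live)

{q2}


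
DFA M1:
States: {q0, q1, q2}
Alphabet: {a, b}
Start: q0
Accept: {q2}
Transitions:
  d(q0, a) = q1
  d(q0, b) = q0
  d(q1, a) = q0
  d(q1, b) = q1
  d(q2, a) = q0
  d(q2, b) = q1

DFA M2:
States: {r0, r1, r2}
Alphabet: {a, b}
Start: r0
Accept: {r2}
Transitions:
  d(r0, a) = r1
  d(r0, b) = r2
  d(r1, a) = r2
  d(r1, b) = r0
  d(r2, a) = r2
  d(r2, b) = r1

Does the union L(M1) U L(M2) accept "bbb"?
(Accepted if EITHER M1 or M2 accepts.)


M1: final=q0 accepted=False
M2: final=r0 accepted=False

No, union rejects (neither accepts)


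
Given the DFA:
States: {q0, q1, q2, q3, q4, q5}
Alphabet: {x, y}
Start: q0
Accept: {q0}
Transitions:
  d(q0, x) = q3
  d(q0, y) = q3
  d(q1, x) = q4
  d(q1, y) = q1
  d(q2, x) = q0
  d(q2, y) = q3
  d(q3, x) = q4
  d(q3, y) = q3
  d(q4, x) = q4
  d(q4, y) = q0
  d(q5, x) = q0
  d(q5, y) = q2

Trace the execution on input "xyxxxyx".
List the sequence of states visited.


Input: xyxxxyx
d(q0, x) = q3
d(q3, y) = q3
d(q3, x) = q4
d(q4, x) = q4
d(q4, x) = q4
d(q4, y) = q0
d(q0, x) = q3


q0 -> q3 -> q3 -> q4 -> q4 -> q4 -> q0 -> q3


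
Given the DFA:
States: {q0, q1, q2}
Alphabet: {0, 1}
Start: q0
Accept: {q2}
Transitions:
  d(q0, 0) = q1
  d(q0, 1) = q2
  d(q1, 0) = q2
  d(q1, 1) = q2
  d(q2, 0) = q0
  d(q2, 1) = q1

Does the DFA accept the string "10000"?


Trace: q0 -> q2 -> q0 -> q1 -> q2 -> q0
Final state: q0
Accept states: {q2}

No, rejected (final state q0 is not an accept state)


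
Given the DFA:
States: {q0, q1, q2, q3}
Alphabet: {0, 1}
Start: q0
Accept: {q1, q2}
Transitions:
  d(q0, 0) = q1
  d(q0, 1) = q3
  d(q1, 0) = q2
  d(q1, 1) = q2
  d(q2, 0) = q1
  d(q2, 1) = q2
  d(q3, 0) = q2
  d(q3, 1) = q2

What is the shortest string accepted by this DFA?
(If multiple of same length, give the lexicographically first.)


BFS by string length (lex-first path to each state shown):
  len 0: q0<-""
  len 1: q1<-"0", q3<-"1"
Found accept state at length 1.

"0"


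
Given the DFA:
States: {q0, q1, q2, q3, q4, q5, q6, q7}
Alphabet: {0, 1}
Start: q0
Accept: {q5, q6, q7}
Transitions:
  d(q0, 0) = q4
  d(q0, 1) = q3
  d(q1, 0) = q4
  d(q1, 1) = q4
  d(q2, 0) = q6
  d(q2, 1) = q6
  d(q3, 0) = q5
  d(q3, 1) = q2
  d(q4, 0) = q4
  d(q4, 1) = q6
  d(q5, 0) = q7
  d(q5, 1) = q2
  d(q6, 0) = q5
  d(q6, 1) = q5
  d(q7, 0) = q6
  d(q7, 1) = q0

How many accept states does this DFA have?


Accept states listed: {q5, q6, q7}
Counting: q5(1) q6(2) q7(3)

3


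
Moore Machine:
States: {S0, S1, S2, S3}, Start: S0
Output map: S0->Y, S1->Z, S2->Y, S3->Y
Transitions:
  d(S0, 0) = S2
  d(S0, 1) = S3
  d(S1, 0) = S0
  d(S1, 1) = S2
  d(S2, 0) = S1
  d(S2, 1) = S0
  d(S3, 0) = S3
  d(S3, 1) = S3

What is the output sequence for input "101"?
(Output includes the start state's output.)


Start: S0 (output Y)
  --1--> S3 (output Y)
  --0--> S3 (output Y)
  --1--> S3 (output Y)

"YYYY"


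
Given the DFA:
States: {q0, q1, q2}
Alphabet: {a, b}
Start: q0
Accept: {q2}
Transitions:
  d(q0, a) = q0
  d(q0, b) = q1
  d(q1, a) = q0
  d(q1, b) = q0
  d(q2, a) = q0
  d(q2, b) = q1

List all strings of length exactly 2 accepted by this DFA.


All strings of length 2: 4 total
Accepted: 0

None


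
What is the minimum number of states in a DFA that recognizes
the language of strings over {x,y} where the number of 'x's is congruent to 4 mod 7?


States track (count of 'x') mod 7.
Need 7 states: one per remainder 0..6; accept = remainder 4.

7


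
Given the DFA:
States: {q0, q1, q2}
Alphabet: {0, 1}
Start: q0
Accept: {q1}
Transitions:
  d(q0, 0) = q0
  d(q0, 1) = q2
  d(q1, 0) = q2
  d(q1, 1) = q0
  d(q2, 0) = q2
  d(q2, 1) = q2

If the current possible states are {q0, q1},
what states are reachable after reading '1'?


Apply transition on '1' from each current state:
  d(q0, 1) = q2
  d(q1, 1) = q0

{q0, q2}


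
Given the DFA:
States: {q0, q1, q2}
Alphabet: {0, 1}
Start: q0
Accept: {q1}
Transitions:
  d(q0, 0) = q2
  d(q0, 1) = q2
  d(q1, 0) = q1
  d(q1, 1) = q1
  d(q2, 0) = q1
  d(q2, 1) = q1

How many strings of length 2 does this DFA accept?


Enumerating all length-2 strings:
  "00" -> q1 [accept]
  "01" -> q1 [accept]
  "10" -> q1 [accept]
  "11" -> q1 [accept]

4 out of 4


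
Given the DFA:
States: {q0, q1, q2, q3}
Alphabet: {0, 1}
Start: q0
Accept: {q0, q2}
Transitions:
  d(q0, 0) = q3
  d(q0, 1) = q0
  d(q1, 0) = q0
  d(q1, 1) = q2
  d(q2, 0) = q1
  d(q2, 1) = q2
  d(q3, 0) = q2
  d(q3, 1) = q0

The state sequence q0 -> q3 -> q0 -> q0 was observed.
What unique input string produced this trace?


Trace back each transition to find the symbol:
  q0 --[0]--> q3
  q3 --[1]--> q0
  q0 --[1]--> q0

"011"


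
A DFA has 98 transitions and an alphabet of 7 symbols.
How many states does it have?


Each state has exactly one transition per symbol.
states = transitions / |alphabet| = 98 / 7 = 14

14


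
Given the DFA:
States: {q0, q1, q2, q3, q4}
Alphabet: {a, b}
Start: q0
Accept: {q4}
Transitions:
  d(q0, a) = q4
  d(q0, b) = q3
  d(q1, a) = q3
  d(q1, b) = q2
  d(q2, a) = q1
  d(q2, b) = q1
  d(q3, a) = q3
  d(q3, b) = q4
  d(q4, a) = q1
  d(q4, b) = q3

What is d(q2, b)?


Looking up transition d(q2, b)

q1


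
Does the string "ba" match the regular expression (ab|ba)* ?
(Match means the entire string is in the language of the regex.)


|string| = 2; first = 'b'; last = 'a'

Yes, "ba" matches (ab|ba)*


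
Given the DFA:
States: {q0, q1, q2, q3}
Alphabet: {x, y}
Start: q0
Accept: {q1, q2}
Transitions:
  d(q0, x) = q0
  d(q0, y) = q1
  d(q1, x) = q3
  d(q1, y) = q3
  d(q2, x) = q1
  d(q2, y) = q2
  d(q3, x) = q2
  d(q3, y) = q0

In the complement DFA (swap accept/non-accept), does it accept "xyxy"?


Trace: q0 -> q0 -> q1 -> q3 -> q0
Final: q0
Original accept: {q1, q2}
Complement: q0 is not in original accept

Yes, complement accepts (original rejects)


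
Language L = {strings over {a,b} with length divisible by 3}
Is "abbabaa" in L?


length = 7; 7 mod 3 = 1

No, "abbabaa" is not in L


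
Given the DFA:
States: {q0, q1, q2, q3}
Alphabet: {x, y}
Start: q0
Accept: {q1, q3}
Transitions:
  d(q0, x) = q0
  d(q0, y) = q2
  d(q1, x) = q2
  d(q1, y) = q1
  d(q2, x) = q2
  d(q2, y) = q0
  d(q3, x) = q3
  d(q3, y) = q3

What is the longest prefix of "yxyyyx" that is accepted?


Run the DFA, marking each prefix where the state is accepting:
  "" -> q0 [reject]
  "y" -> q2 [reject]
  "yx" -> q2 [reject]
  "yxy" -> q0 [reject]
  "yxyy" -> q2 [reject]
  "yxyyy" -> q0 [reject]
  "yxyyyx" -> q0 [reject]

No prefix is accepted


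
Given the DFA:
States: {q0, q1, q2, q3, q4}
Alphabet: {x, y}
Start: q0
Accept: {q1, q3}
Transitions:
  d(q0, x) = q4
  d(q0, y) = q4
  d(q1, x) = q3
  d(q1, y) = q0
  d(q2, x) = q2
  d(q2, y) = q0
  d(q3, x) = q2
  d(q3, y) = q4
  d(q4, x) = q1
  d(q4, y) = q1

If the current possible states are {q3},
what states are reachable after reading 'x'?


Apply transition on 'x' from each current state:
  d(q3, x) = q2

{q2}


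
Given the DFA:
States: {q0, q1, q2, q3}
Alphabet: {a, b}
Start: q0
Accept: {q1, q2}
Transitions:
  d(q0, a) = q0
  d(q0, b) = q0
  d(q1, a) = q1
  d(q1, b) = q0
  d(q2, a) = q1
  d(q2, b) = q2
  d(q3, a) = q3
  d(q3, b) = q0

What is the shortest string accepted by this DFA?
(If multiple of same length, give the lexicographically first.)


BFS by string length (lex-first path to each state shown):
  len 0: q0<-""
  len 1: q0<-"a"
  len 2: q0<-"aa"
  len 3: q0<-"aaa"
  len 4: q0<-"aaaa"
  len 5: q0<-"aaaaa"
  len 6: q0<-"aaaaaa"
  len 7: q0<-"aaaaaaa"
  len 8: q0<-"aaaaaaaa"

No string accepted (empty language)


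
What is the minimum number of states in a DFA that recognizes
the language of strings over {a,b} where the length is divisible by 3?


States track (length) mod 3.
Need 3 states: one per remainder 0..2; accept = remainder 0.

3


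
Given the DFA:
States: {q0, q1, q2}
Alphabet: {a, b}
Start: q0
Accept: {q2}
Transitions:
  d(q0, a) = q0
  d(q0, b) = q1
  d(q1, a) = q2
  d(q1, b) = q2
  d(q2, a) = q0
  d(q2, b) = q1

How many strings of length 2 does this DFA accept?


Enumerating all length-2 strings:
  "aa" -> q0 [reject]
  "ab" -> q1 [reject]
  "ba" -> q2 [accept]
  "bb" -> q2 [accept]

2 out of 4


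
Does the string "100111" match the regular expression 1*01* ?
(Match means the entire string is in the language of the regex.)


|string| = 6; first = '1'; last = '1'

No, "100111" does not match 1*01*


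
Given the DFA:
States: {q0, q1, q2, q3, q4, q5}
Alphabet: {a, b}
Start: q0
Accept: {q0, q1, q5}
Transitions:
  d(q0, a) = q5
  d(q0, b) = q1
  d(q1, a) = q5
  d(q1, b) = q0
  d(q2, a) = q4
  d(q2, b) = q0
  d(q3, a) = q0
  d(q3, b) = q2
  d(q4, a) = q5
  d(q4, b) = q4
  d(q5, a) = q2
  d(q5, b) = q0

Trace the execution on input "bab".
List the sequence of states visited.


Input: bab
d(q0, b) = q1
d(q1, a) = q5
d(q5, b) = q0


q0 -> q1 -> q5 -> q0


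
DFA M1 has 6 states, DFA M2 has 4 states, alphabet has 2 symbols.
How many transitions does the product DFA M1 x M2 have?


Product DFA has 6 * 4 = 24 states.
Each has 2 transitions: 24 * 2 = 48

48


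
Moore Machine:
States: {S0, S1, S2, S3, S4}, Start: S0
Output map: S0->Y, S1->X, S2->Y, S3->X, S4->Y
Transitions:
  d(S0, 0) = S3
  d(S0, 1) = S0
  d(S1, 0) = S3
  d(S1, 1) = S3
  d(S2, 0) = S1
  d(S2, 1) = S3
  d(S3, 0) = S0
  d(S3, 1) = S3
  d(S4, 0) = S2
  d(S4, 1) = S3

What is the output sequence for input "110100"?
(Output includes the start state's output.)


Start: S0 (output Y)
  --1--> S0 (output Y)
  --1--> S0 (output Y)
  --0--> S3 (output X)
  --1--> S3 (output X)
  --0--> S0 (output Y)
  --0--> S3 (output X)

"YYYXXYX"


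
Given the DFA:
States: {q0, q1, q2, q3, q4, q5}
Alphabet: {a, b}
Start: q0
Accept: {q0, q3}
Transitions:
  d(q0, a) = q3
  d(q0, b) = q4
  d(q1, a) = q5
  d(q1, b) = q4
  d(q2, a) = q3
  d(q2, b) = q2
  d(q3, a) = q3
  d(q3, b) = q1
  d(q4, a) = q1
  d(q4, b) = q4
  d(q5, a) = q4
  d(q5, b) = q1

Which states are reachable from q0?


BFS from q0:
  layer 0: {q0}
  layer 1: {q3, q4}
  layer 2: {q1}
  layer 3: {q5}

{q0, q1, q3, q4, q5}


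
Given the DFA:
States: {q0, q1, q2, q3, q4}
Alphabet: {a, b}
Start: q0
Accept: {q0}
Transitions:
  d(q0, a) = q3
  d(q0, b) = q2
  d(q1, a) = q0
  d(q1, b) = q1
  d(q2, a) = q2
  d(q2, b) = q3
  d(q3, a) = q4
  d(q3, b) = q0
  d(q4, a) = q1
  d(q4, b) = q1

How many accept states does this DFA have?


Accept states listed: {q0}
Counting: q0(1)

1


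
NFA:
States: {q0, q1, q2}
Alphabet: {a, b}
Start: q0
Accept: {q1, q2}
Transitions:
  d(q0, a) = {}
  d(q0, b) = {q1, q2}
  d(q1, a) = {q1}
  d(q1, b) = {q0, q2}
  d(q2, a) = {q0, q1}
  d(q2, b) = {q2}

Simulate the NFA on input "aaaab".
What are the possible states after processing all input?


Start: {q0}
  --a--> {}
  --a--> {}
  --a--> {}
  --a--> {}
  --b--> {}

{} (empty set, no valid transitions)


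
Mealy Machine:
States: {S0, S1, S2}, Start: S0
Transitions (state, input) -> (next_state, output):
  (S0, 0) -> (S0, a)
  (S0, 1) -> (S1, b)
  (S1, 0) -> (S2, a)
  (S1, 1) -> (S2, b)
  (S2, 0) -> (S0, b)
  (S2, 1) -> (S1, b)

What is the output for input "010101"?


Step-by-step:
  (S0, 0) -> (S0, a)
  (S0, 1) -> (S1, b)
  (S1, 0) -> (S2, a)
  (S2, 1) -> (S1, b)
  (S1, 0) -> (S2, a)
  (S2, 1) -> (S1, b)

"ababab"


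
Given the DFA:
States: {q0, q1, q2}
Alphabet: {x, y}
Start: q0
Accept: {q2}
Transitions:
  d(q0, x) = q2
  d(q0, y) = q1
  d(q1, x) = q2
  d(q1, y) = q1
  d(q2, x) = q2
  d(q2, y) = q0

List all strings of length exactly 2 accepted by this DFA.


All strings of length 2: 4 total
Accepted: 2

"xx", "yx"


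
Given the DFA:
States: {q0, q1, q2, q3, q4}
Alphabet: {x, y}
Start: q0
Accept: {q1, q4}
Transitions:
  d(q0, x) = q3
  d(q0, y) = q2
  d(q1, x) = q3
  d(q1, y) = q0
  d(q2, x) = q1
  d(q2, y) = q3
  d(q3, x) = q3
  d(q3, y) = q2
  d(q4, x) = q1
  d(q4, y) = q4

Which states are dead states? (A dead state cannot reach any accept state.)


Forward reachability from each state:
  q0 -> reaches accept state q1 (live)
  q1 -> reaches accept state q1 (live)
  q2 -> reaches accept state q1 (live)
  q3 -> reaches accept state q1 (live)
  q4 -> reaches accept state q1 (live)

None (all states can reach an accept state)
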